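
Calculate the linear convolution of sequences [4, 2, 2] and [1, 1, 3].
y[0] = 4×1 = 4; y[1] = 4×1 + 2×1 = 6; y[2] = 4×3 + 2×1 + 2×1 = 16; y[3] = 2×3 + 2×1 = 8; y[4] = 2×3 = 6

[4, 6, 16, 8, 6]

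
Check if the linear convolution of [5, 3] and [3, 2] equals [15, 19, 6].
Recompute linear convolution of [5, 3] and [3, 2]: y[0] = 5×3 = 15; y[1] = 5×2 + 3×3 = 19; y[2] = 3×2 = 6 → [15, 19, 6]. Given [15, 19, 6] matches, so answer: Yes

Yes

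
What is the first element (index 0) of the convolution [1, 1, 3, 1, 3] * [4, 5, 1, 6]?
Use y[k] = Σ_i a[i]·b[k-i] at k=0. y[0] = 1×4 = 4

4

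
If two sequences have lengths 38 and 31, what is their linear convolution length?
Linear/full convolution length: m + n - 1 = 38 + 31 - 1 = 68

68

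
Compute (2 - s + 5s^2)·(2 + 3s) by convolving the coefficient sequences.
Ascending coefficients: a = [2, -1, 5], b = [2, 3]. c[0] = 2×2 = 4; c[1] = 2×3 + -1×2 = 4; c[2] = -1×3 + 5×2 = 7; c[3] = 5×3 = 15. Result coefficients: [4, 4, 7, 15] → 4 + 4s + 7s^2 + 15s^3

4 + 4s + 7s^2 + 15s^3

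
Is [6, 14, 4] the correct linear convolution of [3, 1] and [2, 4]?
Recompute linear convolution of [3, 1] and [2, 4]: y[0] = 3×2 = 6; y[1] = 3×4 + 1×2 = 14; y[2] = 1×4 = 4 → [6, 14, 4]. Given [6, 14, 4] matches, so answer: Yes

Yes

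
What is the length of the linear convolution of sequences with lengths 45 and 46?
Linear/full convolution length: m + n - 1 = 45 + 46 - 1 = 90

90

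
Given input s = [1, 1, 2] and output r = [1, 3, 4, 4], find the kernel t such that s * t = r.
Output length 4 = len(s) + len(t) - 1 ⇒ len(t) = 2. Solve t forward using t[k] = (r[k] - Σ_{i≥1} s[i]·t[k-i]) / s[0]: t[0] = r[0] / s[0] = 1 / 1 = 1; t[1] = (r[1] - 1×1) / s[0] = (3 - 1×1) / 1 = 2. So t = [1, 2]. Forward-check [1, 1, 2] * [1, 2]: r[0] = 1×1 = 1; r[1] = 1×2 + 1×1 = 3; r[2] = 1×2 + 2×1 = 4; r[3] = 2×2 = 4 → [1, 3, 4, 4] ✓

[1, 2]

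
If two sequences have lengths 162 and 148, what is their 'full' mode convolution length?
Linear/full convolution length: m + n - 1 = 162 + 148 - 1 = 309

309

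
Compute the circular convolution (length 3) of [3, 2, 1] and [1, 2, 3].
Use y[k] = Σ_j a[j]·b[(k-j) mod 3]. y[0] = 3×1 + 2×3 + 1×2 = 11; y[1] = 3×2 + 2×1 + 1×3 = 11; y[2] = 3×3 + 2×2 + 1×1 = 14. Result: [11, 11, 14]

[11, 11, 14]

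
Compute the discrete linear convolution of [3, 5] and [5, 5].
y[0] = 3×5 = 15; y[1] = 3×5 + 5×5 = 40; y[2] = 5×5 = 25

[15, 40, 25]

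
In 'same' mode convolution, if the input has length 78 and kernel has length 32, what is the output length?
'Same' mode returns an output with the same length as the input: 78

78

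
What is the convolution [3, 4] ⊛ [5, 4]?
y[0] = 3×5 = 15; y[1] = 3×4 + 4×5 = 32; y[2] = 4×4 = 16

[15, 32, 16]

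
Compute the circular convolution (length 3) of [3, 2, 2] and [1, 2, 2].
Use y[k] = Σ_j s[j]·t[(k-j) mod 3]. y[0] = 3×1 + 2×2 + 2×2 = 11; y[1] = 3×2 + 2×1 + 2×2 = 12; y[2] = 3×2 + 2×2 + 2×1 = 12. Result: [11, 12, 12]

[11, 12, 12]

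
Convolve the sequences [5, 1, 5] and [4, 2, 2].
y[0] = 5×4 = 20; y[1] = 5×2 + 1×4 = 14; y[2] = 5×2 + 1×2 + 5×4 = 32; y[3] = 1×2 + 5×2 = 12; y[4] = 5×2 = 10

[20, 14, 32, 12, 10]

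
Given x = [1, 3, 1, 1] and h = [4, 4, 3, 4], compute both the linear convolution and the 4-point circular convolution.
Linear: y_lin[0] = 1×4 = 4; y_lin[1] = 1×4 + 3×4 = 16; y_lin[2] = 1×3 + 3×4 + 1×4 = 19; y_lin[3] = 1×4 + 3×3 + 1×4 + 1×4 = 21; y_lin[4] = 3×4 + 1×3 + 1×4 = 19; y_lin[5] = 1×4 + 1×3 = 7; y_lin[6] = 1×4 = 4 → [4, 16, 19, 21, 19, 7, 4]. Circular (length 4): y[0] = 1×4 + 3×4 + 1×3 + 1×4 = 23; y[1] = 1×4 + 3×4 + 1×4 + 1×3 = 23; y[2] = 1×3 + 3×4 + 1×4 + 1×4 = 23; y[3] = 1×4 + 3×3 + 1×4 + 1×4 = 21 → [23, 23, 23, 21]

Linear: [4, 16, 19, 21, 19, 7, 4], Circular: [23, 23, 23, 21]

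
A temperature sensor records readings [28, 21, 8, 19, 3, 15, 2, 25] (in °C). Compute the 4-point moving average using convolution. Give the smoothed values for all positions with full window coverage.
4-point moving average kernel = [1, 1, 1, 1]. Apply in 'valid' mode (full window coverage): avg[0] = (28 + 21 + 8 + 19) / 4 = 19.0; avg[1] = (21 + 8 + 19 + 3) / 4 = 12.75; avg[2] = (8 + 19 + 3 + 15) / 4 = 11.25; avg[3] = (19 + 3 + 15 + 2) / 4 = 9.75; avg[4] = (3 + 15 + 2 + 25) / 4 = 11.25. Smoothed values: [19.0, 12.75, 11.25, 9.75, 11.25]

[19.0, 12.75, 11.25, 9.75, 11.25]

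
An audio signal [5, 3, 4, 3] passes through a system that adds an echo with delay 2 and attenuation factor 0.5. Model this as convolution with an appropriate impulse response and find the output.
Direct-path + delayed-attenuated-path model → impulse response h = [1, 0, 0.5] (1 at lag 0, 0.5 at lag 2). Output y[n] = x[n] + 0.5·x[n - 2] (with x[n] = 0 outside 0..3): y[0] = 5 + 0.5×0 = 5; y[1] = 3 + 0.5×0 = 3; y[2] = 4 + 0.5×5 = 6.5; y[3] = 3 + 0.5×3 = 4.5; y[4] = 0 + 0.5×4 = 2.0; y[5] = 0 + 0.5×3 = 1.5. So y = [5, 3, 6.5, 4.5, 2.0, 1.5]

[5, 3, 6.5, 4.5, 2.0, 1.5]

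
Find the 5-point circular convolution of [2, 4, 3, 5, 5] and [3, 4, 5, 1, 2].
Use y[k] = Σ_j x[j]·h[(k-j) mod 5]. y[0] = 2×3 + 4×2 + 3×1 + 5×5 + 5×4 = 62; y[1] = 2×4 + 4×3 + 3×2 + 5×1 + 5×5 = 56; y[2] = 2×5 + 4×4 + 3×3 + 5×2 + 5×1 = 50; y[3] = 2×1 + 4×5 + 3×4 + 5×3 + 5×2 = 59; y[4] = 2×2 + 4×1 + 3×5 + 5×4 + 5×3 = 58. Result: [62, 56, 50, 59, 58]

[62, 56, 50, 59, 58]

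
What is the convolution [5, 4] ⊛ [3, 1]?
y[0] = 5×3 = 15; y[1] = 5×1 + 4×3 = 17; y[2] = 4×1 = 4

[15, 17, 4]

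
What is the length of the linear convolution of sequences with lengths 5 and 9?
Linear/full convolution length: m + n - 1 = 5 + 9 - 1 = 13

13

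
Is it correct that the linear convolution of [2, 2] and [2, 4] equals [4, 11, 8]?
Recompute linear convolution of [2, 2] and [2, 4]: y[0] = 2×2 = 4; y[1] = 2×4 + 2×2 = 12; y[2] = 2×4 = 8 → [4, 12, 8]. Compare to given [4, 11, 8]: they differ at index 1: given 11, correct 12, so answer: No

No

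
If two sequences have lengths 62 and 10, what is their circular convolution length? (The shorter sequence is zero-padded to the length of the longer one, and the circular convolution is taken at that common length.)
Circular convolution (zero-padding the shorter input) has length max(m, n) = max(62, 10) = 62

62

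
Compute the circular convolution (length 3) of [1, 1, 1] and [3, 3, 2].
Use y[k] = Σ_j a[j]·b[(k-j) mod 3]. y[0] = 1×3 + 1×2 + 1×3 = 8; y[1] = 1×3 + 1×3 + 1×2 = 8; y[2] = 1×2 + 1×3 + 1×3 = 8. Result: [8, 8, 8]

[8, 8, 8]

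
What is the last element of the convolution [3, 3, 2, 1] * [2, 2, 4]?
Use y[k] = Σ_i a[i]·b[k-i] at k=5. y[5] = 1×4 = 4

4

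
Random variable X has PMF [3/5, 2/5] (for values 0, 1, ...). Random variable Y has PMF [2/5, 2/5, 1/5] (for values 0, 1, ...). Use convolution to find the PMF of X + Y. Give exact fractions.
P(X+Y=k) = Σ_i P(X=i)·P(Y=k-i) — a convolution of [3/5, 2/5] and [2/5, 2/5, 1/5]. P(X+Y=0) = (3/5)×(2/5) = 6/25; P(X+Y=1) = (3/5)×(2/5) + (2/5)×(2/5) = 6/25 + 4/25 = 2/5; P(X+Y=2) = (3/5)×(1/5) + (2/5)×(2/5) = 3/25 + 4/25 = 7/25; P(X+Y=3) = (2/5)×(1/5) = 2/25. PMF: [6/25, 2/5, 7/25, 2/25] (sums to 1 ✓)

[6/25, 2/5, 7/25, 2/25]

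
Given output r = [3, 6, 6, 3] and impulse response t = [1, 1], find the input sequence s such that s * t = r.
Deconvolve r=[3, 6, 6, 3] by t=[1, 1]. Since t[0]=1, solve forward: s[0] = r[0] / 1 = 3; s[1] = (r[1] - 3×1) / 1 = 3; s[2] = (r[2] - 3×1) / 1 = 3. So s = [3, 3, 3]. Check by forward convolution: r[0] = 3×1 = 3; r[1] = 3×1 + 3×1 = 6; r[2] = 3×1 + 3×1 = 6; r[3] = 3×1 = 3

[3, 3, 3]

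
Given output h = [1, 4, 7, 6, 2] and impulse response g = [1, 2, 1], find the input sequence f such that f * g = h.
Deconvolve h=[1, 4, 7, 6, 2] by g=[1, 2, 1]. Since g[0]=1, solve forward: f[0] = h[0] / 1 = 1; f[1] = (h[1] - 1×2) / 1 = 2; f[2] = (h[2] - 2×2 - 1×1) / 1 = 2. So f = [1, 2, 2]. Check by forward convolution: h[0] = 1×1 = 1; h[1] = 1×2 + 2×1 = 4; h[2] = 1×1 + 2×2 + 2×1 = 7; h[3] = 2×1 + 2×2 = 6; h[4] = 2×1 = 2

[1, 2, 2]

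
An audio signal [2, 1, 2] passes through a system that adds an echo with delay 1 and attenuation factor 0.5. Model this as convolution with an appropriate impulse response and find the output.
Direct-path + delayed-attenuated-path model → impulse response h = [1, 0.5] (1 at lag 0, 0.5 at lag 1). Output y[n] = x[n] + 0.5·x[n - 1] (with x[n] = 0 outside 0..2): y[0] = 2 + 0.5×0 = 2; y[1] = 1 + 0.5×2 = 2.0; y[2] = 2 + 0.5×1 = 2.5; y[3] = 0 + 0.5×2 = 1.0. So y = [2, 2.0, 2.5, 1.0]

[2, 2.0, 2.5, 1.0]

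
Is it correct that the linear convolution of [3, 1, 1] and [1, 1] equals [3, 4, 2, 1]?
Recompute linear convolution of [3, 1, 1] and [1, 1]: y[0] = 3×1 = 3; y[1] = 3×1 + 1×1 = 4; y[2] = 1×1 + 1×1 = 2; y[3] = 1×1 = 1 → [3, 4, 2, 1]. Given [3, 4, 2, 1] matches, so answer: Yes

Yes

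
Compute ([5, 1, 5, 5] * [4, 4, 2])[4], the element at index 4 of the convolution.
Use y[k] = Σ_i a[i]·b[k-i] at k=4. y[4] = 5×2 + 5×4 = 30

30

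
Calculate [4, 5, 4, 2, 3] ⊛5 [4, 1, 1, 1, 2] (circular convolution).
Use y[k] = Σ_j a[j]·b[(k-j) mod 5]. y[0] = 4×4 + 5×2 + 4×1 + 2×1 + 3×1 = 35; y[1] = 4×1 + 5×4 + 4×2 + 2×1 + 3×1 = 37; y[2] = 4×1 + 5×1 + 4×4 + 2×2 + 3×1 = 32; y[3] = 4×1 + 5×1 + 4×1 + 2×4 + 3×2 = 27; y[4] = 4×2 + 5×1 + 4×1 + 2×1 + 3×4 = 31. Result: [35, 37, 32, 27, 31]

[35, 37, 32, 27, 31]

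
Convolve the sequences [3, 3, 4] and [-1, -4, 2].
y[0] = 3×-1 = -3; y[1] = 3×-4 + 3×-1 = -15; y[2] = 3×2 + 3×-4 + 4×-1 = -10; y[3] = 3×2 + 4×-4 = -10; y[4] = 4×2 = 8

[-3, -15, -10, -10, 8]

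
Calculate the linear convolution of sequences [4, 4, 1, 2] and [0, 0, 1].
y[0] = 4×0 = 0; y[1] = 4×0 + 4×0 = 0; y[2] = 4×1 + 4×0 + 1×0 = 4; y[3] = 4×1 + 1×0 + 2×0 = 4; y[4] = 1×1 + 2×0 = 1; y[5] = 2×1 = 2

[0, 0, 4, 4, 1, 2]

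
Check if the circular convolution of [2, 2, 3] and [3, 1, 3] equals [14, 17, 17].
Recompute circular convolution of [2, 2, 3] and [3, 1, 3]: y[0] = 2×3 + 2×3 + 3×1 = 15; y[1] = 2×1 + 2×3 + 3×3 = 17; y[2] = 2×3 + 2×1 + 3×3 = 17 → [15, 17, 17]. Compare to given [14, 17, 17]: they differ at index 0: given 14, correct 15, so answer: No

No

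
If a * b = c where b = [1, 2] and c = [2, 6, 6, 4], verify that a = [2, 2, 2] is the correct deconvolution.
Forward-compute [2, 2, 2] * [1, 2]: c[0] = 2×1 = 2; c[1] = 2×2 + 2×1 = 6; c[2] = 2×2 + 2×1 = 6; c[3] = 2×2 = 4 → [2, 6, 6, 4]. Matches given c = [2, 6, 6, 4], so verified.

Verified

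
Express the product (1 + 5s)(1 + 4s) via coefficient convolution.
Ascending coefficients: a = [1, 5], b = [1, 4]. c[0] = 1×1 = 1; c[1] = 1×4 + 5×1 = 9; c[2] = 5×4 = 20. Result coefficients: [1, 9, 20] → 1 + 9s + 20s^2

1 + 9s + 20s^2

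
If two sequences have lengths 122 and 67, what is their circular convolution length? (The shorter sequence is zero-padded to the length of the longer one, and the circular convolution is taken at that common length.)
Circular convolution (zero-padding the shorter input) has length max(m, n) = max(122, 67) = 122

122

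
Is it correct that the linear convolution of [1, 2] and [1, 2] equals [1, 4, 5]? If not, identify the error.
Recompute linear convolution of [1, 2] and [1, 2]: y[0] = 1×1 = 1; y[1] = 1×2 + 2×1 = 4; y[2] = 2×2 = 4 → [1, 4, 4]. Compare to given [1, 4, 5]: they differ at index 2: given 5, correct 4, so answer: No

No. Error at index 2: given 5, correct 4.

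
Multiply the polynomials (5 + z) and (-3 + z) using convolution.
Ascending coefficients: a = [5, 1], b = [-3, 1]. c[0] = 5×-3 = -15; c[1] = 5×1 + 1×-3 = 2; c[2] = 1×1 = 1. Result coefficients: [-15, 2, 1] → -15 + 2z + z^2

-15 + 2z + z^2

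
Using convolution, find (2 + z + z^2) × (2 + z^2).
Ascending coefficients: a = [2, 1, 1], b = [2, 0, 1]. c[0] = 2×2 = 4; c[1] = 2×0 + 1×2 = 2; c[2] = 2×1 + 1×0 + 1×2 = 4; c[3] = 1×1 + 1×0 = 1; c[4] = 1×1 = 1. Result coefficients: [4, 2, 4, 1, 1] → 4 + 2z + 4z^2 + z^3 + z^4

4 + 2z + 4z^2 + z^3 + z^4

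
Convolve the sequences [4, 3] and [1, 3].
y[0] = 4×1 = 4; y[1] = 4×3 + 3×1 = 15; y[2] = 3×3 = 9

[4, 15, 9]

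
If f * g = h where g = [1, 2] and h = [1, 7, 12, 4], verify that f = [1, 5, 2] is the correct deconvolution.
Forward-compute [1, 5, 2] * [1, 2]: h[0] = 1×1 = 1; h[1] = 1×2 + 5×1 = 7; h[2] = 5×2 + 2×1 = 12; h[3] = 2×2 = 4 → [1, 7, 12, 4]. Matches given h = [1, 7, 12, 4], so verified.

Verified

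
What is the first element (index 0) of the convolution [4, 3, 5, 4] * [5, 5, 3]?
Use y[k] = Σ_i a[i]·b[k-i] at k=0. y[0] = 4×5 = 20

20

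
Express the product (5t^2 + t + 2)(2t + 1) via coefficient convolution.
Ascending coefficients: a = [2, 1, 5], b = [1, 2]. c[0] = 2×1 = 2; c[1] = 2×2 + 1×1 = 5; c[2] = 1×2 + 5×1 = 7; c[3] = 5×2 = 10. Result coefficients: [2, 5, 7, 10] → 10t^3 + 7t^2 + 5t + 2

10t^3 + 7t^2 + 5t + 2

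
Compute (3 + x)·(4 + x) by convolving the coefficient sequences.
Ascending coefficients: a = [3, 1], b = [4, 1]. c[0] = 3×4 = 12; c[1] = 3×1 + 1×4 = 7; c[2] = 1×1 = 1. Result coefficients: [12, 7, 1] → 12 + 7x + x^2

12 + 7x + x^2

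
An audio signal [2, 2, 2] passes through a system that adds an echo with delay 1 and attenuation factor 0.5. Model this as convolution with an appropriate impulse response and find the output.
Direct-path + delayed-attenuated-path model → impulse response h = [1, 0.5] (1 at lag 0, 0.5 at lag 1). Output y[n] = x[n] + 0.5·x[n - 1] (with x[n] = 0 outside 0..2): y[0] = 2 + 0.5×0 = 2; y[1] = 2 + 0.5×2 = 3.0; y[2] = 2 + 0.5×2 = 3.0; y[3] = 0 + 0.5×2 = 1.0. So y = [2, 3.0, 3.0, 1.0]

[2, 3.0, 3.0, 1.0]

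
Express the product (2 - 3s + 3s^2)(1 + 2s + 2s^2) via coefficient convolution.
Ascending coefficients: a = [2, -3, 3], b = [1, 2, 2]. c[0] = 2×1 = 2; c[1] = 2×2 + -3×1 = 1; c[2] = 2×2 + -3×2 + 3×1 = 1; c[3] = -3×2 + 3×2 = 0; c[4] = 3×2 = 6. Result coefficients: [2, 1, 1, 0, 6] → 2 + s + s^2 + 6s^4

2 + s + s^2 + 6s^4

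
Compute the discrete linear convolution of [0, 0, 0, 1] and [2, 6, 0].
y[0] = 0×2 = 0; y[1] = 0×6 + 0×2 = 0; y[2] = 0×0 + 0×6 + 0×2 = 0; y[3] = 0×0 + 0×6 + 1×2 = 2; y[4] = 0×0 + 1×6 = 6; y[5] = 1×0 = 0

[0, 0, 0, 2, 6, 0]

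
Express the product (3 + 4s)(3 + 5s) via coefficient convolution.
Ascending coefficients: a = [3, 4], b = [3, 5]. c[0] = 3×3 = 9; c[1] = 3×5 + 4×3 = 27; c[2] = 4×5 = 20. Result coefficients: [9, 27, 20] → 9 + 27s + 20s^2

9 + 27s + 20s^2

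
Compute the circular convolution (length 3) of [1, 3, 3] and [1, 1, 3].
Use y[k] = Σ_j s[j]·t[(k-j) mod 3]. y[0] = 1×1 + 3×3 + 3×1 = 13; y[1] = 1×1 + 3×1 + 3×3 = 13; y[2] = 1×3 + 3×1 + 3×1 = 9. Result: [13, 13, 9]

[13, 13, 9]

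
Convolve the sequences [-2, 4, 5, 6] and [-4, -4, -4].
y[0] = -2×-4 = 8; y[1] = -2×-4 + 4×-4 = -8; y[2] = -2×-4 + 4×-4 + 5×-4 = -28; y[3] = 4×-4 + 5×-4 + 6×-4 = -60; y[4] = 5×-4 + 6×-4 = -44; y[5] = 6×-4 = -24

[8, -8, -28, -60, -44, -24]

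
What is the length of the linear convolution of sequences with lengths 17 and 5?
Linear/full convolution length: m + n - 1 = 17 + 5 - 1 = 21

21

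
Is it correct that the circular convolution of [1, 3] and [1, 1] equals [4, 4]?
Recompute circular convolution of [1, 3] and [1, 1]: y[0] = 1×1 + 3×1 = 4; y[1] = 1×1 + 3×1 = 4 → [4, 4]. Given [4, 4] matches, so answer: Yes

Yes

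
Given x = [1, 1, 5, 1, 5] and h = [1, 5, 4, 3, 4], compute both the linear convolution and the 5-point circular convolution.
Linear: y_lin[0] = 1×1 = 1; y_lin[1] = 1×5 + 1×1 = 6; y_lin[2] = 1×4 + 1×5 + 5×1 = 14; y_lin[3] = 1×3 + 1×4 + 5×5 + 1×1 = 33; y_lin[4] = 1×4 + 1×3 + 5×4 + 1×5 + 5×1 = 37; y_lin[5] = 1×4 + 5×3 + 1×4 + 5×5 = 48; y_lin[6] = 5×4 + 1×3 + 5×4 = 43; y_lin[7] = 1×4 + 5×3 = 19; y_lin[8] = 5×4 = 20 → [1, 6, 14, 33, 37, 48, 43, 19, 20]. Circular (length 5): y[0] = 1×1 + 1×4 + 5×3 + 1×4 + 5×5 = 49; y[1] = 1×5 + 1×1 + 5×4 + 1×3 + 5×4 = 49; y[2] = 1×4 + 1×5 + 5×1 + 1×4 + 5×3 = 33; y[3] = 1×3 + 1×4 + 5×5 + 1×1 + 5×4 = 53; y[4] = 1×4 + 1×3 + 5×4 + 1×5 + 5×1 = 37 → [49, 49, 33, 53, 37]

Linear: [1, 6, 14, 33, 37, 48, 43, 19, 20], Circular: [49, 49, 33, 53, 37]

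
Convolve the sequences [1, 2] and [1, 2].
y[0] = 1×1 = 1; y[1] = 1×2 + 2×1 = 4; y[2] = 2×2 = 4

[1, 4, 4]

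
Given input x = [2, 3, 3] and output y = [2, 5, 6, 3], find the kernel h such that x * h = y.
Output length 4 = len(x) + len(h) - 1 ⇒ len(h) = 2. Solve h forward using h[k] = (y[k] - Σ_{i≥1} x[i]·h[k-i]) / x[0]: h[0] = y[0] / x[0] = 2 / 2 = 1; h[1] = (y[1] - 3×1) / x[0] = (5 - 3×1) / 2 = 1. So h = [1, 1]. Forward-check [2, 3, 3] * [1, 1]: y[0] = 2×1 = 2; y[1] = 2×1 + 3×1 = 5; y[2] = 3×1 + 3×1 = 6; y[3] = 3×1 = 3 → [2, 5, 6, 3] ✓

[1, 1]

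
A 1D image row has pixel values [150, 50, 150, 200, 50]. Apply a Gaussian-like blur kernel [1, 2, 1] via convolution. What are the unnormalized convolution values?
Convolve image row [150, 50, 150, 200, 50] with kernel [1, 2, 1]: y[0] = 150×1 = 150; y[1] = 150×2 + 50×1 = 350; y[2] = 150×1 + 50×2 + 150×1 = 400; y[3] = 50×1 + 150×2 + 200×1 = 550; y[4] = 150×1 + 200×2 + 50×1 = 600; y[5] = 200×1 + 50×2 = 300; y[6] = 50×1 = 50 → [150, 350, 400, 550, 600, 300, 50]. Normalization factor = sum(kernel) = 4.

[150, 350, 400, 550, 600, 300, 50]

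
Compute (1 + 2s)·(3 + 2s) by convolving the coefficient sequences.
Ascending coefficients: a = [1, 2], b = [3, 2]. c[0] = 1×3 = 3; c[1] = 1×2 + 2×3 = 8; c[2] = 2×2 = 4. Result coefficients: [3, 8, 4] → 3 + 8s + 4s^2

3 + 8s + 4s^2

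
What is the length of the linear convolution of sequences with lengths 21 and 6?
Linear/full convolution length: m + n - 1 = 21 + 6 - 1 = 26

26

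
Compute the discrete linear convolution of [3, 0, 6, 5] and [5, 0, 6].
y[0] = 3×5 = 15; y[1] = 3×0 + 0×5 = 0; y[2] = 3×6 + 0×0 + 6×5 = 48; y[3] = 0×6 + 6×0 + 5×5 = 25; y[4] = 6×6 + 5×0 = 36; y[5] = 5×6 = 30

[15, 0, 48, 25, 36, 30]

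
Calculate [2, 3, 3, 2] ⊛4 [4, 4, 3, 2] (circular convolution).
Use y[k] = Σ_j s[j]·t[(k-j) mod 4]. y[0] = 2×4 + 3×2 + 3×3 + 2×4 = 31; y[1] = 2×4 + 3×4 + 3×2 + 2×3 = 32; y[2] = 2×3 + 3×4 + 3×4 + 2×2 = 34; y[3] = 2×2 + 3×3 + 3×4 + 2×4 = 33. Result: [31, 32, 34, 33]

[31, 32, 34, 33]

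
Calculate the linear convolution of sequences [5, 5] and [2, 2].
y[0] = 5×2 = 10; y[1] = 5×2 + 5×2 = 20; y[2] = 5×2 = 10

[10, 20, 10]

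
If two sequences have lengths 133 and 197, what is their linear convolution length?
Linear/full convolution length: m + n - 1 = 133 + 197 - 1 = 329

329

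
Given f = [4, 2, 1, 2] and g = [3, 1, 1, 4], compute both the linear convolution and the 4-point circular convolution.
Linear: y_lin[0] = 4×3 = 12; y_lin[1] = 4×1 + 2×3 = 10; y_lin[2] = 4×1 + 2×1 + 1×3 = 9; y_lin[3] = 4×4 + 2×1 + 1×1 + 2×3 = 25; y_lin[4] = 2×4 + 1×1 + 2×1 = 11; y_lin[5] = 1×4 + 2×1 = 6; y_lin[6] = 2×4 = 8 → [12, 10, 9, 25, 11, 6, 8]. Circular (length 4): y[0] = 4×3 + 2×4 + 1×1 + 2×1 = 23; y[1] = 4×1 + 2×3 + 1×4 + 2×1 = 16; y[2] = 4×1 + 2×1 + 1×3 + 2×4 = 17; y[3] = 4×4 + 2×1 + 1×1 + 2×3 = 25 → [23, 16, 17, 25]

Linear: [12, 10, 9, 25, 11, 6, 8], Circular: [23, 16, 17, 25]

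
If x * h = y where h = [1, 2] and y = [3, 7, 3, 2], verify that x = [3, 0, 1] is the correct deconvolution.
Forward-compute [3, 0, 1] * [1, 2]: y[0] = 3×1 = 3; y[1] = 3×2 + 0×1 = 6; y[2] = 0×2 + 1×1 = 1; y[3] = 1×2 = 2 → [3, 6, 1, 2]. Does not match given y = [3, 7, 3, 2].

Not verified. [3, 0, 1] * [1, 2] = [3, 6, 1, 2], which differs from [3, 7, 3, 2] at index 1.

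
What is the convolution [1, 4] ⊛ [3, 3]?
y[0] = 1×3 = 3; y[1] = 1×3 + 4×3 = 15; y[2] = 4×3 = 12

[3, 15, 12]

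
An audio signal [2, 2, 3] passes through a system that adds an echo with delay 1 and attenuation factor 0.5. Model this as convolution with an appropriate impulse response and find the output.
Direct-path + delayed-attenuated-path model → impulse response h = [1, 0.5] (1 at lag 0, 0.5 at lag 1). Output y[n] = x[n] + 0.5·x[n - 1] (with x[n] = 0 outside 0..2): y[0] = 2 + 0.5×0 = 2; y[1] = 2 + 0.5×2 = 3.0; y[2] = 3 + 0.5×2 = 4.0; y[3] = 0 + 0.5×3 = 1.5. So y = [2, 3.0, 4.0, 1.5]

[2, 3.0, 4.0, 1.5]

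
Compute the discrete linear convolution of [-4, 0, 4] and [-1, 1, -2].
y[0] = -4×-1 = 4; y[1] = -4×1 + 0×-1 = -4; y[2] = -4×-2 + 0×1 + 4×-1 = 4; y[3] = 0×-2 + 4×1 = 4; y[4] = 4×-2 = -8

[4, -4, 4, 4, -8]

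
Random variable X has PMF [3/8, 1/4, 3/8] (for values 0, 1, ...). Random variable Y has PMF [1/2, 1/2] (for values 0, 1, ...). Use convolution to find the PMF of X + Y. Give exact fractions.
P(X+Y=k) = Σ_i P(X=i)·P(Y=k-i) — a convolution of [3/8, 1/4, 3/8] and [1/2, 1/2]. P(X+Y=0) = (3/8)×(1/2) = 3/16; P(X+Y=1) = (3/8)×(1/2) + (1/4)×(1/2) = 3/16 + 1/8 = 5/16; P(X+Y=2) = (1/4)×(1/2) + (3/8)×(1/2) = 1/8 + 3/16 = 5/16; P(X+Y=3) = (3/8)×(1/2) = 3/16. PMF: [3/16, 5/16, 5/16, 3/16] (sums to 1 ✓)

[3/16, 5/16, 5/16, 3/16]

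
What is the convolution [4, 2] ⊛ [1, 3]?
y[0] = 4×1 = 4; y[1] = 4×3 + 2×1 = 14; y[2] = 2×3 = 6

[4, 14, 6]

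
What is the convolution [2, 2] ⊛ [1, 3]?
y[0] = 2×1 = 2; y[1] = 2×3 + 2×1 = 8; y[2] = 2×3 = 6

[2, 8, 6]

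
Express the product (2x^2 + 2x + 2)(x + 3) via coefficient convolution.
Ascending coefficients: a = [2, 2, 2], b = [3, 1]. c[0] = 2×3 = 6; c[1] = 2×1 + 2×3 = 8; c[2] = 2×1 + 2×3 = 8; c[3] = 2×1 = 2. Result coefficients: [6, 8, 8, 2] → 2x^3 + 8x^2 + 8x + 6

2x^3 + 8x^2 + 8x + 6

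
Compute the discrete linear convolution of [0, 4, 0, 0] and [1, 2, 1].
y[0] = 0×1 = 0; y[1] = 0×2 + 4×1 = 4; y[2] = 0×1 + 4×2 + 0×1 = 8; y[3] = 4×1 + 0×2 + 0×1 = 4; y[4] = 0×1 + 0×2 = 0; y[5] = 0×1 = 0

[0, 4, 8, 4, 0, 0]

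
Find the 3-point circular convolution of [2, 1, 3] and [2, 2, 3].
Use y[k] = Σ_j f[j]·g[(k-j) mod 3]. y[0] = 2×2 + 1×3 + 3×2 = 13; y[1] = 2×2 + 1×2 + 3×3 = 15; y[2] = 2×3 + 1×2 + 3×2 = 14. Result: [13, 15, 14]

[13, 15, 14]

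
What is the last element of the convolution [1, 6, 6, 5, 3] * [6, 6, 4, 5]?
Use y[k] = Σ_i a[i]·b[k-i] at k=7. y[7] = 3×5 = 15

15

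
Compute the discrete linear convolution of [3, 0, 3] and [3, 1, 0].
y[0] = 3×3 = 9; y[1] = 3×1 + 0×3 = 3; y[2] = 3×0 + 0×1 + 3×3 = 9; y[3] = 0×0 + 3×1 = 3; y[4] = 3×0 = 0

[9, 3, 9, 3, 0]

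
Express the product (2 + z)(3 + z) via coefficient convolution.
Ascending coefficients: a = [2, 1], b = [3, 1]. c[0] = 2×3 = 6; c[1] = 2×1 + 1×3 = 5; c[2] = 1×1 = 1. Result coefficients: [6, 5, 1] → 6 + 5z + z^2

6 + 5z + z^2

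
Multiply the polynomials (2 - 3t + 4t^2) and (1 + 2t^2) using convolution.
Ascending coefficients: a = [2, -3, 4], b = [1, 0, 2]. c[0] = 2×1 = 2; c[1] = 2×0 + -3×1 = -3; c[2] = 2×2 + -3×0 + 4×1 = 8; c[3] = -3×2 + 4×0 = -6; c[4] = 4×2 = 8. Result coefficients: [2, -3, 8, -6, 8] → 2 - 3t + 8t^2 - 6t^3 + 8t^4

2 - 3t + 8t^2 - 6t^3 + 8t^4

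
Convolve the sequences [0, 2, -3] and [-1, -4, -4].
y[0] = 0×-1 = 0; y[1] = 0×-4 + 2×-1 = -2; y[2] = 0×-4 + 2×-4 + -3×-1 = -5; y[3] = 2×-4 + -3×-4 = 4; y[4] = -3×-4 = 12

[0, -2, -5, 4, 12]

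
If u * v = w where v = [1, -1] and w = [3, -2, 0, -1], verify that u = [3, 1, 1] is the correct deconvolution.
Forward-compute [3, 1, 1] * [1, -1]: w[0] = 3×1 = 3; w[1] = 3×-1 + 1×1 = -2; w[2] = 1×-1 + 1×1 = 0; w[3] = 1×-1 = -1 → [3, -2, 0, -1]. Matches given w = [3, -2, 0, -1], so verified.

Verified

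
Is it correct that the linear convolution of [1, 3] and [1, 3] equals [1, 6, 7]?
Recompute linear convolution of [1, 3] and [1, 3]: y[0] = 1×1 = 1; y[1] = 1×3 + 3×1 = 6; y[2] = 3×3 = 9 → [1, 6, 9]. Compare to given [1, 6, 7]: they differ at index 2: given 7, correct 9, so answer: No

No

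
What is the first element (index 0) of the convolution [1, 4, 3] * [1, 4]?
Use y[k] = Σ_i a[i]·b[k-i] at k=0. y[0] = 1×1 = 1

1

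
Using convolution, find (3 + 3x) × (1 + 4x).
Ascending coefficients: a = [3, 3], b = [1, 4]. c[0] = 3×1 = 3; c[1] = 3×4 + 3×1 = 15; c[2] = 3×4 = 12. Result coefficients: [3, 15, 12] → 3 + 15x + 12x^2

3 + 15x + 12x^2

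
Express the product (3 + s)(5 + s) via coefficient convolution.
Ascending coefficients: a = [3, 1], b = [5, 1]. c[0] = 3×5 = 15; c[1] = 3×1 + 1×5 = 8; c[2] = 1×1 = 1. Result coefficients: [15, 8, 1] → 15 + 8s + s^2

15 + 8s + s^2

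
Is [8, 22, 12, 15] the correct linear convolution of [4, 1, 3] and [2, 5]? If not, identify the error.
Recompute linear convolution of [4, 1, 3] and [2, 5]: y[0] = 4×2 = 8; y[1] = 4×5 + 1×2 = 22; y[2] = 1×5 + 3×2 = 11; y[3] = 3×5 = 15 → [8, 22, 11, 15]. Compare to given [8, 22, 12, 15]: they differ at index 2: given 12, correct 11, so answer: No

No. Error at index 2: given 12, correct 11.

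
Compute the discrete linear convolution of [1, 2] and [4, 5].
y[0] = 1×4 = 4; y[1] = 1×5 + 2×4 = 13; y[2] = 2×5 = 10

[4, 13, 10]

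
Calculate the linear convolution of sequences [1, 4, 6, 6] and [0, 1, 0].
y[0] = 1×0 = 0; y[1] = 1×1 + 4×0 = 1; y[2] = 1×0 + 4×1 + 6×0 = 4; y[3] = 4×0 + 6×1 + 6×0 = 6; y[4] = 6×0 + 6×1 = 6; y[5] = 6×0 = 0

[0, 1, 4, 6, 6, 0]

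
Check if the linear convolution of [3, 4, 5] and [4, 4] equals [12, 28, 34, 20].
Recompute linear convolution of [3, 4, 5] and [4, 4]: y[0] = 3×4 = 12; y[1] = 3×4 + 4×4 = 28; y[2] = 4×4 + 5×4 = 36; y[3] = 5×4 = 20 → [12, 28, 36, 20]. Compare to given [12, 28, 34, 20]: they differ at index 2: given 34, correct 36, so answer: No

No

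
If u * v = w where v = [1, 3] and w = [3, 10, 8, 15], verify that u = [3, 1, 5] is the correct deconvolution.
Forward-compute [3, 1, 5] * [1, 3]: w[0] = 3×1 = 3; w[1] = 3×3 + 1×1 = 10; w[2] = 1×3 + 5×1 = 8; w[3] = 5×3 = 15 → [3, 10, 8, 15]. Matches given w = [3, 10, 8, 15], so verified.

Verified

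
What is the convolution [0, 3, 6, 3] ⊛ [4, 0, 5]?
y[0] = 0×4 = 0; y[1] = 0×0 + 3×4 = 12; y[2] = 0×5 + 3×0 + 6×4 = 24; y[3] = 3×5 + 6×0 + 3×4 = 27; y[4] = 6×5 + 3×0 = 30; y[5] = 3×5 = 15

[0, 12, 24, 27, 30, 15]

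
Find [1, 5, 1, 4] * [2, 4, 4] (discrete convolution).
y[0] = 1×2 = 2; y[1] = 1×4 + 5×2 = 14; y[2] = 1×4 + 5×4 + 1×2 = 26; y[3] = 5×4 + 1×4 + 4×2 = 32; y[4] = 1×4 + 4×4 = 20; y[5] = 4×4 = 16

[2, 14, 26, 32, 20, 16]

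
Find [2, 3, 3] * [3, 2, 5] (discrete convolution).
y[0] = 2×3 = 6; y[1] = 2×2 + 3×3 = 13; y[2] = 2×5 + 3×2 + 3×3 = 25; y[3] = 3×5 + 3×2 = 21; y[4] = 3×5 = 15

[6, 13, 25, 21, 15]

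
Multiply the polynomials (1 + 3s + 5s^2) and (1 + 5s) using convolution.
Ascending coefficients: a = [1, 3, 5], b = [1, 5]. c[0] = 1×1 = 1; c[1] = 1×5 + 3×1 = 8; c[2] = 3×5 + 5×1 = 20; c[3] = 5×5 = 25. Result coefficients: [1, 8, 20, 25] → 1 + 8s + 20s^2 + 25s^3

1 + 8s + 20s^2 + 25s^3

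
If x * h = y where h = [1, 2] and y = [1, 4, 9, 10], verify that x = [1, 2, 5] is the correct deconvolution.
Forward-compute [1, 2, 5] * [1, 2]: y[0] = 1×1 = 1; y[1] = 1×2 + 2×1 = 4; y[2] = 2×2 + 5×1 = 9; y[3] = 5×2 = 10 → [1, 4, 9, 10]. Matches given y = [1, 4, 9, 10], so verified.

Verified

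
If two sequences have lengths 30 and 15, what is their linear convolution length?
Linear/full convolution length: m + n - 1 = 30 + 15 - 1 = 44

44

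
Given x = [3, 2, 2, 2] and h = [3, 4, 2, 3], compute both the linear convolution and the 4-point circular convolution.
Linear: y_lin[0] = 3×3 = 9; y_lin[1] = 3×4 + 2×3 = 18; y_lin[2] = 3×2 + 2×4 + 2×3 = 20; y_lin[3] = 3×3 + 2×2 + 2×4 + 2×3 = 27; y_lin[4] = 2×3 + 2×2 + 2×4 = 18; y_lin[5] = 2×3 + 2×2 = 10; y_lin[6] = 2×3 = 6 → [9, 18, 20, 27, 18, 10, 6]. Circular (length 4): y[0] = 3×3 + 2×3 + 2×2 + 2×4 = 27; y[1] = 3×4 + 2×3 + 2×3 + 2×2 = 28; y[2] = 3×2 + 2×4 + 2×3 + 2×3 = 26; y[3] = 3×3 + 2×2 + 2×4 + 2×3 = 27 → [27, 28, 26, 27]

Linear: [9, 18, 20, 27, 18, 10, 6], Circular: [27, 28, 26, 27]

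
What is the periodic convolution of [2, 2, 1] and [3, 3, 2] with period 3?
Use y[k] = Σ_j u[j]·v[(k-j) mod 3]. y[0] = 2×3 + 2×2 + 1×3 = 13; y[1] = 2×3 + 2×3 + 1×2 = 14; y[2] = 2×2 + 2×3 + 1×3 = 13. Result: [13, 14, 13]

[13, 14, 13]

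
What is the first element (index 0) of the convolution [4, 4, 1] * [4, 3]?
Use y[k] = Σ_i a[i]·b[k-i] at k=0. y[0] = 4×4 = 16

16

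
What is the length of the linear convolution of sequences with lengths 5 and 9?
Linear/full convolution length: m + n - 1 = 5 + 9 - 1 = 13

13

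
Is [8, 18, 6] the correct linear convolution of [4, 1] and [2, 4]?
Recompute linear convolution of [4, 1] and [2, 4]: y[0] = 4×2 = 8; y[1] = 4×4 + 1×2 = 18; y[2] = 1×4 = 4 → [8, 18, 4]. Compare to given [8, 18, 6]: they differ at index 2: given 6, correct 4, so answer: No

No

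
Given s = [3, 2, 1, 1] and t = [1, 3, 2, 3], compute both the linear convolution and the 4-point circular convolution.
Linear: y_lin[0] = 3×1 = 3; y_lin[1] = 3×3 + 2×1 = 11; y_lin[2] = 3×2 + 2×3 + 1×1 = 13; y_lin[3] = 3×3 + 2×2 + 1×3 + 1×1 = 17; y_lin[4] = 2×3 + 1×2 + 1×3 = 11; y_lin[5] = 1×3 + 1×2 = 5; y_lin[6] = 1×3 = 3 → [3, 11, 13, 17, 11, 5, 3]. Circular (length 4): y[0] = 3×1 + 2×3 + 1×2 + 1×3 = 14; y[1] = 3×3 + 2×1 + 1×3 + 1×2 = 16; y[2] = 3×2 + 2×3 + 1×1 + 1×3 = 16; y[3] = 3×3 + 2×2 + 1×3 + 1×1 = 17 → [14, 16, 16, 17]

Linear: [3, 11, 13, 17, 11, 5, 3], Circular: [14, 16, 16, 17]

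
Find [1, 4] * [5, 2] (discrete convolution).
y[0] = 1×5 = 5; y[1] = 1×2 + 4×5 = 22; y[2] = 4×2 = 8

[5, 22, 8]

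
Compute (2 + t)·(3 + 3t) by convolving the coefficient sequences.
Ascending coefficients: a = [2, 1], b = [3, 3]. c[0] = 2×3 = 6; c[1] = 2×3 + 1×3 = 9; c[2] = 1×3 = 3. Result coefficients: [6, 9, 3] → 6 + 9t + 3t^2

6 + 9t + 3t^2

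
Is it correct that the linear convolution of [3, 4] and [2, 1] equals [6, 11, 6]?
Recompute linear convolution of [3, 4] and [2, 1]: y[0] = 3×2 = 6; y[1] = 3×1 + 4×2 = 11; y[2] = 4×1 = 4 → [6, 11, 4]. Compare to given [6, 11, 6]: they differ at index 2: given 6, correct 4, so answer: No

No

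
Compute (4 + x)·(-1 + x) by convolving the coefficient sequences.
Ascending coefficients: a = [4, 1], b = [-1, 1]. c[0] = 4×-1 = -4; c[1] = 4×1 + 1×-1 = 3; c[2] = 1×1 = 1. Result coefficients: [-4, 3, 1] → -4 + 3x + x^2

-4 + 3x + x^2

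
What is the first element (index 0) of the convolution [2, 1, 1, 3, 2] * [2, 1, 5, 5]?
Use y[k] = Σ_i a[i]·b[k-i] at k=0. y[0] = 2×2 = 4

4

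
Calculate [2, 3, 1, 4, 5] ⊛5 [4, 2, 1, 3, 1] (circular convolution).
Use y[k] = Σ_j x[j]·h[(k-j) mod 5]. y[0] = 2×4 + 3×1 + 1×3 + 4×1 + 5×2 = 28; y[1] = 2×2 + 3×4 + 1×1 + 4×3 + 5×1 = 34; y[2] = 2×1 + 3×2 + 1×4 + 4×1 + 5×3 = 31; y[3] = 2×3 + 3×1 + 1×2 + 4×4 + 5×1 = 32; y[4] = 2×1 + 3×3 + 1×1 + 4×2 + 5×4 = 40. Result: [28, 34, 31, 32, 40]

[28, 34, 31, 32, 40]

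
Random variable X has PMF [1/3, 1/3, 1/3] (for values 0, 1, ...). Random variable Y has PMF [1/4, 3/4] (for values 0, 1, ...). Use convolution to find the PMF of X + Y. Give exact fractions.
P(X+Y=k) = Σ_i P(X=i)·P(Y=k-i) — a convolution of [1/3, 1/3, 1/3] and [1/4, 3/4]. P(X+Y=0) = (1/3)×(1/4) = 1/12; P(X+Y=1) = (1/3)×(3/4) + (1/3)×(1/4) = 1/4 + 1/12 = 1/3; P(X+Y=2) = (1/3)×(3/4) + (1/3)×(1/4) = 1/4 + 1/12 = 1/3; P(X+Y=3) = (1/3)×(3/4) = 1/4. PMF: [1/12, 1/3, 1/3, 1/4] (sums to 1 ✓)

[1/12, 1/3, 1/3, 1/4]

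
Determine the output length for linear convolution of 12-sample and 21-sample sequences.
Linear/full convolution length: m + n - 1 = 12 + 21 - 1 = 32

32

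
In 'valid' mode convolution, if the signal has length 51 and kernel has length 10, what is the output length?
'Valid' mode counts only positions where the kernel fully overlaps the signal: m - n + 1 = 51 - 10 + 1 = 42

42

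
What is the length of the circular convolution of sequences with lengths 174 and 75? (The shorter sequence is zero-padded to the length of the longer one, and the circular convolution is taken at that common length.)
Circular convolution (zero-padding the shorter input) has length max(m, n) = max(174, 75) = 174

174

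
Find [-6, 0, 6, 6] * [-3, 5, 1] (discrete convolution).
y[0] = -6×-3 = 18; y[1] = -6×5 + 0×-3 = -30; y[2] = -6×1 + 0×5 + 6×-3 = -24; y[3] = 0×1 + 6×5 + 6×-3 = 12; y[4] = 6×1 + 6×5 = 36; y[5] = 6×1 = 6

[18, -30, -24, 12, 36, 6]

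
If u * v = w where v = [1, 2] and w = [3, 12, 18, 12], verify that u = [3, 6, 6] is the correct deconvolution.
Forward-compute [3, 6, 6] * [1, 2]: w[0] = 3×1 = 3; w[1] = 3×2 + 6×1 = 12; w[2] = 6×2 + 6×1 = 18; w[3] = 6×2 = 12 → [3, 12, 18, 12]. Matches given w = [3, 12, 18, 12], so verified.

Verified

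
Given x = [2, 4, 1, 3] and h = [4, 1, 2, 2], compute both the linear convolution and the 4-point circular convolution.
Linear: y_lin[0] = 2×4 = 8; y_lin[1] = 2×1 + 4×4 = 18; y_lin[2] = 2×2 + 4×1 + 1×4 = 12; y_lin[3] = 2×2 + 4×2 + 1×1 + 3×4 = 25; y_lin[4] = 4×2 + 1×2 + 3×1 = 13; y_lin[5] = 1×2 + 3×2 = 8; y_lin[6] = 3×2 = 6 → [8, 18, 12, 25, 13, 8, 6]. Circular (length 4): y[0] = 2×4 + 4×2 + 1×2 + 3×1 = 21; y[1] = 2×1 + 4×4 + 1×2 + 3×2 = 26; y[2] = 2×2 + 4×1 + 1×4 + 3×2 = 18; y[3] = 2×2 + 4×2 + 1×1 + 3×4 = 25 → [21, 26, 18, 25]

Linear: [8, 18, 12, 25, 13, 8, 6], Circular: [21, 26, 18, 25]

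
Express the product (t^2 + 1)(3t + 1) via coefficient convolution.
Ascending coefficients: a = [1, 0, 1], b = [1, 3]. c[0] = 1×1 = 1; c[1] = 1×3 + 0×1 = 3; c[2] = 0×3 + 1×1 = 1; c[3] = 1×3 = 3. Result coefficients: [1, 3, 1, 3] → 3t^3 + t^2 + 3t + 1

3t^3 + t^2 + 3t + 1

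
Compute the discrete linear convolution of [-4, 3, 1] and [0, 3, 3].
y[0] = -4×0 = 0; y[1] = -4×3 + 3×0 = -12; y[2] = -4×3 + 3×3 + 1×0 = -3; y[3] = 3×3 + 1×3 = 12; y[4] = 1×3 = 3

[0, -12, -3, 12, 3]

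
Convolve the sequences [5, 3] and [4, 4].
y[0] = 5×4 = 20; y[1] = 5×4 + 3×4 = 32; y[2] = 3×4 = 12

[20, 32, 12]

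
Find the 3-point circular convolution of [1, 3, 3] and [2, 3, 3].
Use y[k] = Σ_j f[j]·g[(k-j) mod 3]. y[0] = 1×2 + 3×3 + 3×3 = 20; y[1] = 1×3 + 3×2 + 3×3 = 18; y[2] = 1×3 + 3×3 + 3×2 = 18. Result: [20, 18, 18]

[20, 18, 18]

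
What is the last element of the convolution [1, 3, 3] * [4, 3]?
Use y[k] = Σ_i a[i]·b[k-i] at k=3. y[3] = 3×3 = 9

9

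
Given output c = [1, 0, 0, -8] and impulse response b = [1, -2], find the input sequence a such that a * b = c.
Deconvolve c=[1, 0, 0, -8] by b=[1, -2]. Since b[0]=1, solve forward: a[0] = c[0] / 1 = 1; a[1] = (c[1] - 1×-2) / 1 = 2; a[2] = (c[2] - 2×-2) / 1 = 4. So a = [1, 2, 4]. Check by forward convolution: c[0] = 1×1 = 1; c[1] = 1×-2 + 2×1 = 0; c[2] = 2×-2 + 4×1 = 0; c[3] = 4×-2 = -8

[1, 2, 4]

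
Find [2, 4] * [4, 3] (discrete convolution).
y[0] = 2×4 = 8; y[1] = 2×3 + 4×4 = 22; y[2] = 4×3 = 12

[8, 22, 12]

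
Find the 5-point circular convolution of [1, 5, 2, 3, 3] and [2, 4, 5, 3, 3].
Use y[k] = Σ_j u[j]·v[(k-j) mod 5]. y[0] = 1×2 + 5×3 + 2×3 + 3×5 + 3×4 = 50; y[1] = 1×4 + 5×2 + 2×3 + 3×3 + 3×5 = 44; y[2] = 1×5 + 5×4 + 2×2 + 3×3 + 3×3 = 47; y[3] = 1×3 + 5×5 + 2×4 + 3×2 + 3×3 = 51; y[4] = 1×3 + 5×3 + 2×5 + 3×4 + 3×2 = 46. Result: [50, 44, 47, 51, 46]

[50, 44, 47, 51, 46]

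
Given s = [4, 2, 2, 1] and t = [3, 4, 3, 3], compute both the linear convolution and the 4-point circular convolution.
Linear: y_lin[0] = 4×3 = 12; y_lin[1] = 4×4 + 2×3 = 22; y_lin[2] = 4×3 + 2×4 + 2×3 = 26; y_lin[3] = 4×3 + 2×3 + 2×4 + 1×3 = 29; y_lin[4] = 2×3 + 2×3 + 1×4 = 16; y_lin[5] = 2×3 + 1×3 = 9; y_lin[6] = 1×3 = 3 → [12, 22, 26, 29, 16, 9, 3]. Circular (length 4): y[0] = 4×3 + 2×3 + 2×3 + 1×4 = 28; y[1] = 4×4 + 2×3 + 2×3 + 1×3 = 31; y[2] = 4×3 + 2×4 + 2×3 + 1×3 = 29; y[3] = 4×3 + 2×3 + 2×4 + 1×3 = 29 → [28, 31, 29, 29]

Linear: [12, 22, 26, 29, 16, 9, 3], Circular: [28, 31, 29, 29]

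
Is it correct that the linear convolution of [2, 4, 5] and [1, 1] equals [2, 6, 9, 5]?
Recompute linear convolution of [2, 4, 5] and [1, 1]: y[0] = 2×1 = 2; y[1] = 2×1 + 4×1 = 6; y[2] = 4×1 + 5×1 = 9; y[3] = 5×1 = 5 → [2, 6, 9, 5]. Given [2, 6, 9, 5] matches, so answer: Yes

Yes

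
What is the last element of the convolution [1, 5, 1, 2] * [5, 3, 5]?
Use y[k] = Σ_i a[i]·b[k-i] at k=5. y[5] = 2×5 = 10

10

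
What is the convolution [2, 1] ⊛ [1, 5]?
y[0] = 2×1 = 2; y[1] = 2×5 + 1×1 = 11; y[2] = 1×5 = 5

[2, 11, 5]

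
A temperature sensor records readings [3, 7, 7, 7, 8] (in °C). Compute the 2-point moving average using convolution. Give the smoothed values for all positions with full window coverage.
2-point moving average kernel = [1, 1]. Apply in 'valid' mode (full window coverage): avg[0] = (3 + 7) / 2 = 5.0; avg[1] = (7 + 7) / 2 = 7.0; avg[2] = (7 + 7) / 2 = 7.0; avg[3] = (7 + 8) / 2 = 7.5. Smoothed values: [5.0, 7.0, 7.0, 7.5]

[5.0, 7.0, 7.0, 7.5]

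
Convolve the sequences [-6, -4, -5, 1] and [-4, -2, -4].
y[0] = -6×-4 = 24; y[1] = -6×-2 + -4×-4 = 28; y[2] = -6×-4 + -4×-2 + -5×-4 = 52; y[3] = -4×-4 + -5×-2 + 1×-4 = 22; y[4] = -5×-4 + 1×-2 = 18; y[5] = 1×-4 = -4

[24, 28, 52, 22, 18, -4]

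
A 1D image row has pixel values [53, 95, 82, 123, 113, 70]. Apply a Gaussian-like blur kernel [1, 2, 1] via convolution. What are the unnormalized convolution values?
Convolve image row [53, 95, 82, 123, 113, 70] with kernel [1, 2, 1]: y[0] = 53×1 = 53; y[1] = 53×2 + 95×1 = 201; y[2] = 53×1 + 95×2 + 82×1 = 325; y[3] = 95×1 + 82×2 + 123×1 = 382; y[4] = 82×1 + 123×2 + 113×1 = 441; y[5] = 123×1 + 113×2 + 70×1 = 419; y[6] = 113×1 + 70×2 = 253; y[7] = 70×1 = 70 → [53, 201, 325, 382, 441, 419, 253, 70]. Normalization factor = sum(kernel) = 4.

[53, 201, 325, 382, 441, 419, 253, 70]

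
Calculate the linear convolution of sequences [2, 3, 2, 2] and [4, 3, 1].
y[0] = 2×4 = 8; y[1] = 2×3 + 3×4 = 18; y[2] = 2×1 + 3×3 + 2×4 = 19; y[3] = 3×1 + 2×3 + 2×4 = 17; y[4] = 2×1 + 2×3 = 8; y[5] = 2×1 = 2

[8, 18, 19, 17, 8, 2]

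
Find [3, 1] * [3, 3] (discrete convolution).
y[0] = 3×3 = 9; y[1] = 3×3 + 1×3 = 12; y[2] = 1×3 = 3

[9, 12, 3]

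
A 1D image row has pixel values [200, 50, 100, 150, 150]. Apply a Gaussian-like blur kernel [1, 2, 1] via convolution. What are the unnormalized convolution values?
Convolve image row [200, 50, 100, 150, 150] with kernel [1, 2, 1]: y[0] = 200×1 = 200; y[1] = 200×2 + 50×1 = 450; y[2] = 200×1 + 50×2 + 100×1 = 400; y[3] = 50×1 + 100×2 + 150×1 = 400; y[4] = 100×1 + 150×2 + 150×1 = 550; y[5] = 150×1 + 150×2 = 450; y[6] = 150×1 = 150 → [200, 450, 400, 400, 550, 450, 150]. Normalization factor = sum(kernel) = 4.

[200, 450, 400, 400, 550, 450, 150]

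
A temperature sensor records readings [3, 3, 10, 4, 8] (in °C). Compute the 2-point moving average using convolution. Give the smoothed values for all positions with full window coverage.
2-point moving average kernel = [1, 1]. Apply in 'valid' mode (full window coverage): avg[0] = (3 + 3) / 2 = 3.0; avg[1] = (3 + 10) / 2 = 6.5; avg[2] = (10 + 4) / 2 = 7.0; avg[3] = (4 + 8) / 2 = 6.0. Smoothed values: [3.0, 6.5, 7.0, 6.0]

[3.0, 6.5, 7.0, 6.0]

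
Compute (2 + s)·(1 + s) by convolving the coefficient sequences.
Ascending coefficients: a = [2, 1], b = [1, 1]. c[0] = 2×1 = 2; c[1] = 2×1 + 1×1 = 3; c[2] = 1×1 = 1. Result coefficients: [2, 3, 1] → 2 + 3s + s^2

2 + 3s + s^2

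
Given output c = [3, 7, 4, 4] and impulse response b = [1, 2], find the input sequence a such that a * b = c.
Deconvolve c=[3, 7, 4, 4] by b=[1, 2]. Since b[0]=1, solve forward: a[0] = c[0] / 1 = 3; a[1] = (c[1] - 3×2) / 1 = 1; a[2] = (c[2] - 1×2) / 1 = 2. So a = [3, 1, 2]. Check by forward convolution: c[0] = 3×1 = 3; c[1] = 3×2 + 1×1 = 7; c[2] = 1×2 + 2×1 = 4; c[3] = 2×2 = 4

[3, 1, 2]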